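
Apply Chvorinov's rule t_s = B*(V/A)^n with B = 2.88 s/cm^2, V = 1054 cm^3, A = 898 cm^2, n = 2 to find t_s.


Formula: t_s = B * (V/A)^n  (Chvorinov's rule, n=2)
Modulus M = V/A = 1054/898 = 1.173719 cm
M^2 = 1.173719^2 = 1.377616 cm^2
t_s = 2.88 * 1.377616 = 3.9675 s


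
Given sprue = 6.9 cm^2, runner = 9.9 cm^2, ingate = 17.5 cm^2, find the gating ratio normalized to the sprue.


Sprue:Runner:Ingate = 1 : 9.9/6.9 : 17.5/6.9 = 1:1.43:2.54

Final answer: 1:1.43:2.54


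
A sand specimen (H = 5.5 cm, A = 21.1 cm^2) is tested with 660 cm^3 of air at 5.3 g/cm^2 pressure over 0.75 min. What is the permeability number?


Formula: Permeability Number P = (V * H) / (p * A * t)
Numerator: V * H = 660 * 5.5 = 3630.0
Denominator: p * A * t = 5.3 * 21.1 * 0.75 = 83.8725
P = 3630.0 / 83.8725 = 43.2800

Final answer: 43.2800


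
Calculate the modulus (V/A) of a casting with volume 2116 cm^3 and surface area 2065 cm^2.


Formula: Casting Modulus M = V / A
M = 2116 cm^3 / 2065 cm^2 = 1.0247 cm


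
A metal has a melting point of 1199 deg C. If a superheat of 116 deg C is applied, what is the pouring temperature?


Formula: T_pour = T_melt + Superheat
T_pour = 1199 + 116 = 1315 deg C

Answer: 1315 deg C


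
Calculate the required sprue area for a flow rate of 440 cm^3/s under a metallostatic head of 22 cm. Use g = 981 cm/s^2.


Formula: v = sqrt(2*g*h), A = Q/v
Velocity: v = sqrt(2 * 981 * 22) = sqrt(43164) = 207.7595 cm/s
Sprue area: A = Q / v = 440 / 207.7595 = 2.1178 cm^2

Answer: 2.1178 cm^2


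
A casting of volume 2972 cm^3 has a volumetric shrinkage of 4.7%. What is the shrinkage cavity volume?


Formula: V_shrink = V_casting * shrinkage_pct / 100
V_shrink = 2972 cm^3 * 4.7 / 100 = 139.6840 cm^3

Final answer: 139.6840 cm^3


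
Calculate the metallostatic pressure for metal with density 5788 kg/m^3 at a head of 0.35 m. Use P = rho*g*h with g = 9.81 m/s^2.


Formula: P = rho * g * h
rho * g = 5788 * 9.81 = 56780.28 N/m^3
P = 56780.28 * 0.35 = 19873.0980 Pa

Final answer: 19873.0980 Pa


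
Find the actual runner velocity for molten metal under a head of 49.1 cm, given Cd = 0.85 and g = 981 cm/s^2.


Formula: v = Cd * sqrt(2 * g * h)  (Torricelli with discharge coefficient)
2*g*h = 2 * 981 * 49.1 = 96334.2 cm^2/s^2
sqrt(96334.2) = 310.37751 cm/s
v = 0.85 * 310.37751 = 263.8209 cm/s

Final answer: 263.8209 cm/s


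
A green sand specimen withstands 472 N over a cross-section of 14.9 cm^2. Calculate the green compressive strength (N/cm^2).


Formula: Compressive Strength = Force / Area
Strength = 472 N / 14.9 cm^2 = 31.6779 N/cm^2

31.6779 N/cm^2


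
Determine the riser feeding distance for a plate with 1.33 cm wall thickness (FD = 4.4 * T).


Formula: FD = 4.4 * T  (riser feeding-distance rule)
FD = 4.4 * 1.33 cm = 5.8520 cm

Answer: 5.8520 cm


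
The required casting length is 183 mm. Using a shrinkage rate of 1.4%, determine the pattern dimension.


Formula: L_pattern = L_casting * (1 + shrinkage_rate/100)
Shrinkage factor = 1 + 1.4/100 = 1.014
L_pattern = 183 mm * 1.014 = 185.5620 mm


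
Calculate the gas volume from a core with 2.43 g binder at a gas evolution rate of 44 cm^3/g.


Formula: V_gas = W_binder * gas_evolution_rate
V = 2.43 g * 44 cm^3/g = 106.9200 cm^3

Final answer: 106.9200 cm^3


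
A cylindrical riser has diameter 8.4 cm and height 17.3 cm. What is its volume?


Formula: V = pi * (D/2)^2 * H  (cylinder volume)
Radius = D/2 = 8.4/2 = 4.2 cm
V = pi * 4.2^2 * 17.3 = 958.7261 cm^3


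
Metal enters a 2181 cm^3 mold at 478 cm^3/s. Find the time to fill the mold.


Formula: t_fill = V_mold / Q_flow
t = 2181 cm^3 / 478 cm^3/s = 4.5628 s

Final answer: 4.5628 s


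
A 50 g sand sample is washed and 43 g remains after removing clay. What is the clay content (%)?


Formula: Clay% = (W_total - W_washed) / W_total * 100
Clay mass = 50 - 43 = 7 g
Clay% = 7 / 50 * 100 = 14.0000%

14.0000%


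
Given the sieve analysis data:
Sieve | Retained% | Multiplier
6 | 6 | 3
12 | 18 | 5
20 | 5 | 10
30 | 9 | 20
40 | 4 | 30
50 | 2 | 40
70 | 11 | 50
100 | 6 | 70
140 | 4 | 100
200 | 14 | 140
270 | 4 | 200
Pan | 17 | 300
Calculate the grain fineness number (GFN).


Formula: GFN = sum(pct * multiplier) / sum(pct)
sum(pct * multiplier) = 9768
sum(pct) = 100
GFN = 9768 / 100 = 97.68

97.68


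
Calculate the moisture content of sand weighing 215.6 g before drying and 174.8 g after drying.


Formula: MC = (W_wet - W_dry) / W_wet * 100
Water mass = 215.6 - 174.8 = 40.8 g
MC = 40.8 / 215.6 * 100 = 18.9239%

Answer: 18.9239%


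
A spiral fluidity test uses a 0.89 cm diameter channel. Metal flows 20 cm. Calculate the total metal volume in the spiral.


Formula: V = pi * (d/2)^2 * L  (cylinder volume)
Radius = 0.89/2 = 0.445 cm
V = pi * 0.445^2 * 20 = 12.4423 cm^3


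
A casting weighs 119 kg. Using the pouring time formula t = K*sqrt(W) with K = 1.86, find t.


Formula: t = K * sqrt(W)
sqrt(W) = sqrt(119) = 10.90871
t = 1.86 * 10.90871 = 20.2902 s

Final answer: 20.2902 s


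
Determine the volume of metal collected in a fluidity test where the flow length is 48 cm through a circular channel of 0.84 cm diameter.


Formula: V = pi * (d/2)^2 * L  (cylinder volume)
Radius = 0.84/2 = 0.42 cm
V = pi * 0.42^2 * 48 = 26.6005 cm^3


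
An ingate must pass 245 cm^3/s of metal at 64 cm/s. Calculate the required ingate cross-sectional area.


Formula: A_ingate = Q / v  (continuity equation)
A = 245 cm^3/s / 64 cm/s = 3.8281 cm^2

Answer: 3.8281 cm^2


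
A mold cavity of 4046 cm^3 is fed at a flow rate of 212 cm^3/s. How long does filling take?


Formula: t_fill = V_mold / Q_flow
t = 4046 cm^3 / 212 cm^3/s = 19.0849 s


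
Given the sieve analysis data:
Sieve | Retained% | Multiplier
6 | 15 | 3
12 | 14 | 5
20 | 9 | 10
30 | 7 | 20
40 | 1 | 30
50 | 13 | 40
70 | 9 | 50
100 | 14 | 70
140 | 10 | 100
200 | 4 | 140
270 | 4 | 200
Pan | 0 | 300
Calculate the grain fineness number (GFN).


Formula: GFN = sum(pct * multiplier) / sum(pct)
sum(pct * multiplier) = 4685
sum(pct) = 100
GFN = 4685 / 100 = 46.85

Final answer: 46.85


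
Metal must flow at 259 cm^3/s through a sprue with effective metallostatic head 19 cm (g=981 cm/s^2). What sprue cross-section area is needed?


Formula: v = sqrt(2*g*h), A = Q/v
Velocity: v = sqrt(2 * 981 * 19) = sqrt(37278) = 193.0751 cm/s
Sprue area: A = Q / v = 259 / 193.0751 = 1.3414 cm^2

Final answer: 1.3414 cm^2


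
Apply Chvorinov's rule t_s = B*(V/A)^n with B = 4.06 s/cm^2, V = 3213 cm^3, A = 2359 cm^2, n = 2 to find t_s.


Formula: t_s = B * (V/A)^n  (Chvorinov's rule, n=2)
Modulus M = V/A = 3213/2359 = 1.362018 cm
M^2 = 1.362018^2 = 1.855093 cm^2
t_s = 4.06 * 1.855093 = 7.5317 s

Final answer: 7.5317 s


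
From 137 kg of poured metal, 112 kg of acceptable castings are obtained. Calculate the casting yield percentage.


Formula: Casting Yield = (W_good / W_total) * 100
Yield = (112 kg / 137 kg) * 100 = 81.7518%

Final answer: 81.7518%


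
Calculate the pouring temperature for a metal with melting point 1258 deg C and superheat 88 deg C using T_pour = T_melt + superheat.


Formula: T_pour = T_melt + Superheat
T_pour = 1258 + 88 = 1346 deg C


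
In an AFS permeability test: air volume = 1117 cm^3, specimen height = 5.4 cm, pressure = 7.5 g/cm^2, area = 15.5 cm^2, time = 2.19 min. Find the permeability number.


Formula: Permeability Number P = (V * H) / (p * A * t)
Numerator: V * H = 1117 * 5.4 = 6031.8
Denominator: p * A * t = 7.5 * 15.5 * 2.19 = 254.5875
P = 6031.8 / 254.5875 = 23.6924

Final answer: 23.6924


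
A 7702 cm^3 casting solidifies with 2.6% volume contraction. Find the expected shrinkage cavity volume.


Formula: V_shrink = V_casting * shrinkage_pct / 100
V_shrink = 7702 cm^3 * 2.6 / 100 = 200.2520 cm^3

Answer: 200.2520 cm^3


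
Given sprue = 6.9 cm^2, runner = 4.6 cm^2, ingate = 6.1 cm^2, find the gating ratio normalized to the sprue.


Sprue:Runner:Ingate = 1 : 4.6/6.9 : 6.1/6.9 = 1:0.67:0.88

1:0.67:0.88


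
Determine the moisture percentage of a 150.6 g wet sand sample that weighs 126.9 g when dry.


Formula: MC = (W_wet - W_dry) / W_wet * 100
Water mass = 150.6 - 126.9 = 23.7 g
MC = 23.7 / 150.6 * 100 = 15.7371%

Final answer: 15.7371%


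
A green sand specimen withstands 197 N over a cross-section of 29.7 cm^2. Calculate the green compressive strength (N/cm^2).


Formula: Compressive Strength = Force / Area
Strength = 197 N / 29.7 cm^2 = 6.6330 N/cm^2


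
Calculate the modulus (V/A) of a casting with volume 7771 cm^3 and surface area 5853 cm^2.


Formula: Casting Modulus M = V / A
M = 7771 cm^3 / 5853 cm^2 = 1.3277 cm


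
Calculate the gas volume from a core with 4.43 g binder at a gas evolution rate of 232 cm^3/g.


Formula: V_gas = W_binder * gas_evolution_rate
V = 4.43 g * 232 cm^3/g = 1027.7600 cm^3

Final answer: 1027.7600 cm^3


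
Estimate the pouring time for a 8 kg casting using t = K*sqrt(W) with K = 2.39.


Formula: t = K * sqrt(W)
sqrt(W) = sqrt(8) = 2.82843
t = 2.39 * 2.82843 = 6.7599 s

6.7599 s


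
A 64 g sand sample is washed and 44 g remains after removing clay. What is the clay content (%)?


Formula: Clay% = (W_total - W_washed) / W_total * 100
Clay mass = 64 - 44 = 20 g
Clay% = 20 / 64 * 100 = 31.2500%

Answer: 31.2500%


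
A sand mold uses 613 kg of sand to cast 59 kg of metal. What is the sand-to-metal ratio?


Formula: Sand-to-Metal Ratio = W_sand / W_metal
Ratio = 613 kg / 59 kg = 10.3898

Final answer: 10.3898


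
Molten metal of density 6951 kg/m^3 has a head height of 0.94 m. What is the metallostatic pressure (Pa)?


Formula: P = rho * g * h
rho * g = 6951 * 9.81 = 68189.31 N/m^3
P = 68189.31 * 0.94 = 64097.9514 Pa


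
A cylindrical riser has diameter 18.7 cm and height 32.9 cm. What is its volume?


Formula: V = pi * (D/2)^2 * H  (cylinder volume)
Radius = D/2 = 18.7/2 = 9.35 cm
V = pi * 9.35^2 * 32.9 = 9035.8496 cm^3


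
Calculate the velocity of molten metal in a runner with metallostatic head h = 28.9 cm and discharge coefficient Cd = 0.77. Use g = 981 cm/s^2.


Formula: v = Cd * sqrt(2 * g * h)  (Torricelli with discharge coefficient)
2*g*h = 2 * 981 * 28.9 = 56701.8 cm^2/s^2
sqrt(56701.8) = 238.12140 cm/s
v = 0.77 * 238.12140 = 183.3535 cm/s

Answer: 183.3535 cm/s


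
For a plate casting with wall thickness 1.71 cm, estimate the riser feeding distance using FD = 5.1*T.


Formula: FD = 5.1 * T  (riser feeding-distance rule)
FD = 5.1 * 1.71 cm = 8.7210 cm

Final answer: 8.7210 cm


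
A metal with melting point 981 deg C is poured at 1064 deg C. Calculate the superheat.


Formula: Superheat = T_pour - T_melt
Superheat = 1064 - 981 = 83 deg C

83 deg C


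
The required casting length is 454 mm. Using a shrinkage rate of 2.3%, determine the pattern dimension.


Formula: L_pattern = L_casting * (1 + shrinkage_rate/100)
Shrinkage factor = 1 + 2.3/100 = 1.023
L_pattern = 454 mm * 1.023 = 464.4420 mm

Answer: 464.4420 mm


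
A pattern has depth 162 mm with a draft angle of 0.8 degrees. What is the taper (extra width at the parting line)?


Formula: taper = depth * tan(draft_angle)
tan(0.8 deg) = 0.0139635
taper = 162 mm * 0.0139635 = 2.2621 mm


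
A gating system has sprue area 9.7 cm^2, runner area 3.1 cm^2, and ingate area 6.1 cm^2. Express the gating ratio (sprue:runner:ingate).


Sprue:Runner:Ingate = 1 : 3.1/9.7 : 6.1/9.7 = 1:0.32:0.63

Final answer: 1:0.32:0.63


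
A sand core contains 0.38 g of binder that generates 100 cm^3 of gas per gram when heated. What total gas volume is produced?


Formula: V_gas = W_binder * gas_evolution_rate
V = 0.38 g * 100 cm^3/g = 38.0000 cm^3

38.0000 cm^3


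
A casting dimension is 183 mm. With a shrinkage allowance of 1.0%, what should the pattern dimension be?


Formula: L_pattern = L_casting * (1 + shrinkage_rate/100)
Shrinkage factor = 1 + 1.0/100 = 1.01
L_pattern = 183 mm * 1.01 = 184.8300 mm

184.8300 mm


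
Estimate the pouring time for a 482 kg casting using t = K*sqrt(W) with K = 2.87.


Formula: t = K * sqrt(W)
sqrt(W) = sqrt(482) = 21.95450
t = 2.87 * 21.95450 = 63.0094 s

63.0094 s


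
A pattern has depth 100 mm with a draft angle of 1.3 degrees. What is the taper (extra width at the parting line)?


Formula: taper = depth * tan(draft_angle)
tan(1.3 deg) = 0.0226932
taper = 100 mm * 0.0226932 = 2.2693 mm


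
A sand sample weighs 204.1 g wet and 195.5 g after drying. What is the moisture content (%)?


Formula: MC = (W_wet - W_dry) / W_wet * 100
Water mass = 204.1 - 195.5 = 8.6 g
MC = 8.6 / 204.1 * 100 = 4.2136%

Final answer: 4.2136%


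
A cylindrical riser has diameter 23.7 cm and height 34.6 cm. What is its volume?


Formula: V = pi * (D/2)^2 * H  (cylinder volume)
Radius = D/2 = 23.7/2 = 11.85 cm
V = pi * 11.85^2 * 34.6 = 15263.8002 cm^3

Answer: 15263.8002 cm^3


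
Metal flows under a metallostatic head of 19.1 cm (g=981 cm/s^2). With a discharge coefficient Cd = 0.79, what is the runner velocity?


Formula: v = Cd * sqrt(2 * g * h)  (Torricelli with discharge coefficient)
2*g*h = 2 * 981 * 19.1 = 37474.2 cm^2/s^2
sqrt(37474.2) = 193.58254 cm/s
v = 0.79 * 193.58254 = 152.9302 cm/s

Final answer: 152.9302 cm/s


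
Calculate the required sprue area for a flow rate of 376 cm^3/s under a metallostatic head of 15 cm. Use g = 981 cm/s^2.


Formula: v = sqrt(2*g*h), A = Q/v
Velocity: v = sqrt(2 * 981 * 15) = sqrt(29430) = 171.5517 cm/s
Sprue area: A = Q / v = 376 / 171.5517 = 2.1918 cm^2

2.1918 cm^2


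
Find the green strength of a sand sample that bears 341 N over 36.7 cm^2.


Formula: Compressive Strength = Force / Area
Strength = 341 N / 36.7 cm^2 = 9.2916 N/cm^2

Final answer: 9.2916 N/cm^2


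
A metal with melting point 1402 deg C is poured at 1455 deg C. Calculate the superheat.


Formula: Superheat = T_pour - T_melt
Superheat = 1455 - 1402 = 53 deg C

53 deg C


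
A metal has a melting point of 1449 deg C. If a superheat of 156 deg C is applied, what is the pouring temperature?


Formula: T_pour = T_melt + Superheat
T_pour = 1449 + 156 = 1605 deg C

Final answer: 1605 deg C


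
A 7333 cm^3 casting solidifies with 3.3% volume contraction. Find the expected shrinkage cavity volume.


Formula: V_shrink = V_casting * shrinkage_pct / 100
V_shrink = 7333 cm^3 * 3.3 / 100 = 241.9890 cm^3

241.9890 cm^3


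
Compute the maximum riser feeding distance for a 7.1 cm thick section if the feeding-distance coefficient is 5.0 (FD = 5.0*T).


Formula: FD = 5.0 * T  (riser feeding-distance rule)
FD = 5.0 * 7.1 cm = 35.5000 cm


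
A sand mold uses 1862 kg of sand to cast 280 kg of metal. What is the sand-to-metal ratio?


Formula: Sand-to-Metal Ratio = W_sand / W_metal
Ratio = 1862 kg / 280 kg = 6.6500


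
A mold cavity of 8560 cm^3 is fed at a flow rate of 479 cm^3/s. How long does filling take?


Formula: t_fill = V_mold / Q_flow
t = 8560 cm^3 / 479 cm^3/s = 17.8706 s


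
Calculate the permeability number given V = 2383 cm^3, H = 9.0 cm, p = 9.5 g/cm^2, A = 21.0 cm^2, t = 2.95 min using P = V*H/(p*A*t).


Formula: Permeability Number P = (V * H) / (p * A * t)
Numerator: V * H = 2383 * 9.0 = 21447.0
Denominator: p * A * t = 9.5 * 21.0 * 2.95 = 588.525
P = 21447.0 / 588.525 = 36.4420


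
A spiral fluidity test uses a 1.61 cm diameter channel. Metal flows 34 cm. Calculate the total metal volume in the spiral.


Formula: V = pi * (d/2)^2 * L  (cylinder volume)
Radius = 1.61/2 = 0.805 cm
V = pi * 0.805^2 * 34 = 69.2182 cm^3


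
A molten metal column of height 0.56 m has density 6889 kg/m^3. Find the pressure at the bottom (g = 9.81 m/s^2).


Formula: P = rho * g * h
rho * g = 6889 * 9.81 = 67581.09 N/m^3
P = 67581.09 * 0.56 = 37845.4104 Pa

Final answer: 37845.4104 Pa


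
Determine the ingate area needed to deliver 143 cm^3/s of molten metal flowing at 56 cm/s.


Formula: A_ingate = Q / v  (continuity equation)
A = 143 cm^3/s / 56 cm/s = 2.5536 cm^2


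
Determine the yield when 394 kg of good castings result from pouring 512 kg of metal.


Formula: Casting Yield = (W_good / W_total) * 100
Yield = (394 kg / 512 kg) * 100 = 76.9531%

76.9531%


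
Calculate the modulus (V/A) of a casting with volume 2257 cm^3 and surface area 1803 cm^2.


Formula: Casting Modulus M = V / A
M = 2257 cm^3 / 1803 cm^2 = 1.2518 cm


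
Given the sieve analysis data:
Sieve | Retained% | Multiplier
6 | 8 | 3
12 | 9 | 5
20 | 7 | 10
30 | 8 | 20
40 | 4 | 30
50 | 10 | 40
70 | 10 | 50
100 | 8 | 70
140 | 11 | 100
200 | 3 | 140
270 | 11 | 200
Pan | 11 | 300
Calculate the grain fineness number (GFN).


Formula: GFN = sum(pct * multiplier) / sum(pct)
sum(pct * multiplier) = 8899
sum(pct) = 100
GFN = 8899 / 100 = 88.99


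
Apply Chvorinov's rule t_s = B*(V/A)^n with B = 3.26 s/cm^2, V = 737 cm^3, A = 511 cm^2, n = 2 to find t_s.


Formula: t_s = B * (V/A)^n  (Chvorinov's rule, n=2)
Modulus M = V/A = 737/511 = 1.442270 cm
M^2 = 1.442270^2 = 2.080143 cm^2
t_s = 3.26 * 2.080143 = 6.7813 s

Answer: 6.7813 s


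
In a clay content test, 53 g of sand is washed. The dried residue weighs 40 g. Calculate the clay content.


Formula: Clay% = (W_total - W_washed) / W_total * 100
Clay mass = 53 - 40 = 13 g
Clay% = 13 / 53 * 100 = 24.5283%


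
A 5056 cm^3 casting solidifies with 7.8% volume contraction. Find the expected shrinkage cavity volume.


Formula: V_shrink = V_casting * shrinkage_pct / 100
V_shrink = 5056 cm^3 * 7.8 / 100 = 394.3680 cm^3

Final answer: 394.3680 cm^3


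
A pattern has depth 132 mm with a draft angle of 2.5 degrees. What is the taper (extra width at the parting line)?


Formula: taper = depth * tan(draft_angle)
tan(2.5 deg) = 0.0436609
taper = 132 mm * 0.0436609 = 5.7632 mm


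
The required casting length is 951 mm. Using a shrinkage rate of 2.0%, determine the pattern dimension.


Formula: L_pattern = L_casting * (1 + shrinkage_rate/100)
Shrinkage factor = 1 + 2.0/100 = 1.02
L_pattern = 951 mm * 1.02 = 970.0200 mm

Final answer: 970.0200 mm


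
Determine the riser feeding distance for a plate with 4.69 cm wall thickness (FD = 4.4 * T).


Formula: FD = 4.4 * T  (riser feeding-distance rule)
FD = 4.4 * 4.69 cm = 20.6360 cm

Answer: 20.6360 cm


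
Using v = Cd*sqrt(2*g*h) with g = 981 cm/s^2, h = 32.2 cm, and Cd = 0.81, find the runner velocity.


Formula: v = Cd * sqrt(2 * g * h)  (Torricelli with discharge coefficient)
2*g*h = 2 * 981 * 32.2 = 63176.4 cm^2/s^2
sqrt(63176.4) = 251.34916 cm/s
v = 0.81 * 251.34916 = 203.5928 cm/s

Answer: 203.5928 cm/s


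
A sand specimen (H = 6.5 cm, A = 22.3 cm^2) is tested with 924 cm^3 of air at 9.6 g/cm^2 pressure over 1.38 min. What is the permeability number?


Formula: Permeability Number P = (V * H) / (p * A * t)
Numerator: V * H = 924 * 6.5 = 6006.0
Denominator: p * A * t = 9.6 * 22.3 * 1.38 = 295.4304
P = 6006.0 / 295.4304 = 20.3297


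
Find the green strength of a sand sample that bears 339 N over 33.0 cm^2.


Formula: Compressive Strength = Force / Area
Strength = 339 N / 33.0 cm^2 = 10.2727 N/cm^2

Final answer: 10.2727 N/cm^2


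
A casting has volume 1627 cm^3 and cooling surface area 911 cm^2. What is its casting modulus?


Formula: Casting Modulus M = V / A
M = 1627 cm^3 / 911 cm^2 = 1.7859 cm


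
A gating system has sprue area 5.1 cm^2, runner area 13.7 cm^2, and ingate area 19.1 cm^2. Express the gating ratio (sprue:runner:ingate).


Sprue:Runner:Ingate = 1 : 13.7/5.1 : 19.1/5.1 = 1:2.69:3.75


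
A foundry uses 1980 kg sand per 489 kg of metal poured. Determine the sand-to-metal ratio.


Formula: Sand-to-Metal Ratio = W_sand / W_metal
Ratio = 1980 kg / 489 kg = 4.0491

4.0491


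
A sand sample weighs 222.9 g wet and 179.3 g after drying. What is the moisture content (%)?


Formula: MC = (W_wet - W_dry) / W_wet * 100
Water mass = 222.9 - 179.3 = 43.6 g
MC = 43.6 / 222.9 * 100 = 19.5603%


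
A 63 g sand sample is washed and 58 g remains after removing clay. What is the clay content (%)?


Formula: Clay% = (W_total - W_washed) / W_total * 100
Clay mass = 63 - 58 = 5 g
Clay% = 5 / 63 * 100 = 7.9365%

7.9365%


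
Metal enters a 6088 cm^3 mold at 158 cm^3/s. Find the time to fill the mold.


Formula: t_fill = V_mold / Q_flow
t = 6088 cm^3 / 158 cm^3/s = 38.5316 s

Final answer: 38.5316 s


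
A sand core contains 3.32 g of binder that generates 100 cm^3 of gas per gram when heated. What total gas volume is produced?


Formula: V_gas = W_binder * gas_evolution_rate
V = 3.32 g * 100 cm^3/g = 332.0000 cm^3

332.0000 cm^3


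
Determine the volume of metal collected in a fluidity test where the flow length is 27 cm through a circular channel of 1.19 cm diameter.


Formula: V = pi * (d/2)^2 * L  (cylinder volume)
Radius = 1.19/2 = 0.595 cm
V = pi * 0.595^2 * 27 = 30.0295 cm^3


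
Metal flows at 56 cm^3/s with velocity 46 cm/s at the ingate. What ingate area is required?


Formula: A_ingate = Q / v  (continuity equation)
A = 56 cm^3/s / 46 cm/s = 1.2174 cm^2

Final answer: 1.2174 cm^2


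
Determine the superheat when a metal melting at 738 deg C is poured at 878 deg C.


Formula: Superheat = T_pour - T_melt
Superheat = 878 - 738 = 140 deg C


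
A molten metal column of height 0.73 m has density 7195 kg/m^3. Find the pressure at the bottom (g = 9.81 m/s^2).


Formula: P = rho * g * h
rho * g = 7195 * 9.81 = 70582.95 N/m^3
P = 70582.95 * 0.73 = 51525.5535 Pa

Answer: 51525.5535 Pa


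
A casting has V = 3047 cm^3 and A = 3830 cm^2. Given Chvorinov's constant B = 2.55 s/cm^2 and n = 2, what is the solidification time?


Formula: t_s = B * (V/A)^n  (Chvorinov's rule, n=2)
Modulus M = V/A = 3047/3830 = 0.795561 cm
M^2 = 0.795561^2 = 0.632917 cm^2
t_s = 2.55 * 0.632917 = 1.6139 s

1.6139 s


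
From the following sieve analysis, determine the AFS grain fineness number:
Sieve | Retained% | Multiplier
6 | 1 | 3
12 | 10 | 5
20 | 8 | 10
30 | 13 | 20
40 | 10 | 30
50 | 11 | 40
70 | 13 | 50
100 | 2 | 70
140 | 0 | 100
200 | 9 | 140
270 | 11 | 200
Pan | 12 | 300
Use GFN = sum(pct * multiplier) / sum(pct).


Formula: GFN = sum(pct * multiplier) / sum(pct)
sum(pct * multiplier) = 8983
sum(pct) = 100
GFN = 8983 / 100 = 89.83

Answer: 89.83


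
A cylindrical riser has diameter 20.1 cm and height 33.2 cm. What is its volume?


Formula: V = pi * (D/2)^2 * H  (cylinder volume)
Radius = D/2 = 20.1/2 = 10.05 cm
V = pi * 10.05^2 * 33.2 = 10534.6492 cm^3


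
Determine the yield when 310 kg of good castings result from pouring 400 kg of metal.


Formula: Casting Yield = (W_good / W_total) * 100
Yield = (310 kg / 400 kg) * 100 = 77.5000%

Final answer: 77.5000%


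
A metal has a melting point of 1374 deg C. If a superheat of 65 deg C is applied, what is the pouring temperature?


Formula: T_pour = T_melt + Superheat
T_pour = 1374 + 65 = 1439 deg C

Answer: 1439 deg C


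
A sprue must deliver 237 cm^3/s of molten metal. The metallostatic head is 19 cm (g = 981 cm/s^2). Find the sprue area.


Formula: v = sqrt(2*g*h), A = Q/v
Velocity: v = sqrt(2 * 981 * 19) = sqrt(37278) = 193.0751 cm/s
Sprue area: A = Q / v = 237 / 193.0751 = 1.2275 cm^2

Answer: 1.2275 cm^2


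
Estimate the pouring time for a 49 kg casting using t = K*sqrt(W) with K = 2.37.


Formula: t = K * sqrt(W)
sqrt(W) = sqrt(49) = 7.00000
t = 2.37 * 7.00000 = 16.5900 s

Final answer: 16.5900 s


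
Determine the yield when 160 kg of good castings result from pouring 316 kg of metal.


Formula: Casting Yield = (W_good / W_total) * 100
Yield = (160 kg / 316 kg) * 100 = 50.6329%


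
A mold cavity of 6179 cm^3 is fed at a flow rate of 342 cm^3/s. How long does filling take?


Formula: t_fill = V_mold / Q_flow
t = 6179 cm^3 / 342 cm^3/s = 18.0673 s

Final answer: 18.0673 s


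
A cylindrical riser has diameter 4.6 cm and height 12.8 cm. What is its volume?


Formula: V = pi * (D/2)^2 * H  (cylinder volume)
Radius = D/2 = 4.6/2 = 2.3 cm
V = pi * 2.3^2 * 12.8 = 212.7235 cm^3

Answer: 212.7235 cm^3


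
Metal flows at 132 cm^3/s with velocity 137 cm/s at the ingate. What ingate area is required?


Formula: A_ingate = Q / v  (continuity equation)
A = 132 cm^3/s / 137 cm/s = 0.9635 cm^2

0.9635 cm^2


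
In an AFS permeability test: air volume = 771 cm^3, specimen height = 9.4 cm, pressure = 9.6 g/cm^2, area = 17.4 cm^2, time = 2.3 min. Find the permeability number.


Formula: Permeability Number P = (V * H) / (p * A * t)
Numerator: V * H = 771 * 9.4 = 7247.4
Denominator: p * A * t = 9.6 * 17.4 * 2.3 = 384.192
P = 7247.4 / 384.192 = 18.8640

Answer: 18.8640


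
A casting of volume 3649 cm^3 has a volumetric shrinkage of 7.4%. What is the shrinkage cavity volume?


Formula: V_shrink = V_casting * shrinkage_pct / 100
V_shrink = 3649 cm^3 * 7.4 / 100 = 270.0260 cm^3


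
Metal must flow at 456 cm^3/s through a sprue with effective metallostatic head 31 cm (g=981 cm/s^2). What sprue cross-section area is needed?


Formula: v = sqrt(2*g*h), A = Q/v
Velocity: v = sqrt(2 * 981 * 31) = sqrt(60822) = 246.6212 cm/s
Sprue area: A = Q / v = 456 / 246.6212 = 1.8490 cm^2

1.8490 cm^2


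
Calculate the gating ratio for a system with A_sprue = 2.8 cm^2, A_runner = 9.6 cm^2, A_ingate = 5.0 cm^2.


Sprue:Runner:Ingate = 1 : 9.6/2.8 : 5.0/2.8 = 1:3.43:1.79

Answer: 1:3.43:1.79


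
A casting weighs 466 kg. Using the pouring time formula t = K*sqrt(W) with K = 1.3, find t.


Formula: t = K * sqrt(W)
sqrt(W) = sqrt(466) = 21.58703
t = 1.3 * 21.58703 = 28.0631 s

Final answer: 28.0631 s


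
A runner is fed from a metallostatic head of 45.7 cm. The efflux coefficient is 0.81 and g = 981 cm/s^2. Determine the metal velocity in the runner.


Formula: v = Cd * sqrt(2 * g * h)  (Torricelli with discharge coefficient)
2*g*h = 2 * 981 * 45.7 = 89663.4 cm^2/s^2
sqrt(89663.4) = 299.43847 cm/s
v = 0.81 * 299.43847 = 242.5452 cm/s

Final answer: 242.5452 cm/s


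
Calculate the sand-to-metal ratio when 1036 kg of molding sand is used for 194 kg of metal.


Formula: Sand-to-Metal Ratio = W_sand / W_metal
Ratio = 1036 kg / 194 kg = 5.3402

5.3402


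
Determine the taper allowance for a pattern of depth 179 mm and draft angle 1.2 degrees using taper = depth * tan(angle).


Formula: taper = depth * tan(draft_angle)
tan(1.2 deg) = 0.0209470
taper = 179 mm * 0.0209470 = 3.7495 mm

Answer: 3.7495 mm


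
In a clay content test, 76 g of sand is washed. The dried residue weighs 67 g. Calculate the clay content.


Formula: Clay% = (W_total - W_washed) / W_total * 100
Clay mass = 76 - 67 = 9 g
Clay% = 9 / 76 * 100 = 11.8421%


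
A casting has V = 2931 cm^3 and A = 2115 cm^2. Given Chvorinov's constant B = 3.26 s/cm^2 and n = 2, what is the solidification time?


Formula: t_s = B * (V/A)^n  (Chvorinov's rule, n=2)
Modulus M = V/A = 2931/2115 = 1.385816 cm
M^2 = 1.385816^2 = 1.920486 cm^2
t_s = 3.26 * 1.920486 = 6.2608 s

Final answer: 6.2608 s


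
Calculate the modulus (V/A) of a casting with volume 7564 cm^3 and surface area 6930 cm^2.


Formula: Casting Modulus M = V / A
M = 7564 cm^3 / 6930 cm^2 = 1.0915 cm

Final answer: 1.0915 cm


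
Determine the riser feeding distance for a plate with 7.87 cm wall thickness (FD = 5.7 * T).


Formula: FD = 5.7 * T  (riser feeding-distance rule)
FD = 5.7 * 7.87 cm = 44.8590 cm

Final answer: 44.8590 cm


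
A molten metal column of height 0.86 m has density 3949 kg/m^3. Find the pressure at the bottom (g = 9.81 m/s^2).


Formula: P = rho * g * h
rho * g = 3949 * 9.81 = 38739.69 N/m^3
P = 38739.69 * 0.86 = 33316.1334 Pa

Final answer: 33316.1334 Pa


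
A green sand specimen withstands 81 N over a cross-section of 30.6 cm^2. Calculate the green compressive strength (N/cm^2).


Formula: Compressive Strength = Force / Area
Strength = 81 N / 30.6 cm^2 = 2.6471 N/cm^2

Final answer: 2.6471 N/cm^2


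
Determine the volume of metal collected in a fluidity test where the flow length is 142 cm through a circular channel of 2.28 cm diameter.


Formula: V = pi * (d/2)^2 * L  (cylinder volume)
Radius = 2.28/2 = 1.14 cm
V = pi * 1.14^2 * 142 = 579.7596 cm^3

Answer: 579.7596 cm^3


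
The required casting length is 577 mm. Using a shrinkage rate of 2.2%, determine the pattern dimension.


Formula: L_pattern = L_casting * (1 + shrinkage_rate/100)
Shrinkage factor = 1 + 2.2/100 = 1.022
L_pattern = 577 mm * 1.022 = 589.6940 mm

Answer: 589.6940 mm


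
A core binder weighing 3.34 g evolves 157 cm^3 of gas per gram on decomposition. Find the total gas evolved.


Formula: V_gas = W_binder * gas_evolution_rate
V = 3.34 g * 157 cm^3/g = 524.3800 cm^3


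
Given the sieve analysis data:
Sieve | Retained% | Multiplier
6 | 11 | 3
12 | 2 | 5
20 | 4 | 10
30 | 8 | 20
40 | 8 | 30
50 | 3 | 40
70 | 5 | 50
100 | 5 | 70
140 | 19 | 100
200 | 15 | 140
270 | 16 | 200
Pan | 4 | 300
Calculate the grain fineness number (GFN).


Formula: GFN = sum(pct * multiplier) / sum(pct)
sum(pct * multiplier) = 9603
sum(pct) = 100
GFN = 9603 / 100 = 96.03

96.03


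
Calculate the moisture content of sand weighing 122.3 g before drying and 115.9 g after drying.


Formula: MC = (W_wet - W_dry) / W_wet * 100
Water mass = 122.3 - 115.9 = 6.4 g
MC = 6.4 / 122.3 * 100 = 5.2330%


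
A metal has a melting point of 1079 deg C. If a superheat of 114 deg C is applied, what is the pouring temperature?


Formula: T_pour = T_melt + Superheat
T_pour = 1079 + 114 = 1193 deg C

Answer: 1193 deg C


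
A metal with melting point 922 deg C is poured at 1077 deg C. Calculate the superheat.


Formula: Superheat = T_pour - T_melt
Superheat = 1077 - 922 = 155 deg C


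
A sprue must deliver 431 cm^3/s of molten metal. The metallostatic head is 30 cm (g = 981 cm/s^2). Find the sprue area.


Formula: v = sqrt(2*g*h), A = Q/v
Velocity: v = sqrt(2 * 981 * 30) = sqrt(58860) = 242.6108 cm/s
Sprue area: A = Q / v = 431 / 242.6108 = 1.7765 cm^2


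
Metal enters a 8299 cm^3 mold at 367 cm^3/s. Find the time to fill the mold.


Formula: t_fill = V_mold / Q_flow
t = 8299 cm^3 / 367 cm^3/s = 22.6131 s

22.6131 s


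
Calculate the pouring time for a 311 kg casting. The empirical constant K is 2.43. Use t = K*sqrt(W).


Formula: t = K * sqrt(W)
sqrt(W) = sqrt(311) = 17.63519
t = 2.43 * 17.63519 = 42.8535 s

42.8535 s


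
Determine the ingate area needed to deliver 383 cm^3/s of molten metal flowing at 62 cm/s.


Formula: A_ingate = Q / v  (continuity equation)
A = 383 cm^3/s / 62 cm/s = 6.1774 cm^2


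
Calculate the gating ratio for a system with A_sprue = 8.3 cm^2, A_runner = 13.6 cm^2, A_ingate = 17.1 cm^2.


Sprue:Runner:Ingate = 1 : 13.6/8.3 : 17.1/8.3 = 1:1.64:2.06


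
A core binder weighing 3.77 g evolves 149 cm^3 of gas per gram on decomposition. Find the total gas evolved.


Formula: V_gas = W_binder * gas_evolution_rate
V = 3.77 g * 149 cm^3/g = 561.7300 cm^3

Answer: 561.7300 cm^3


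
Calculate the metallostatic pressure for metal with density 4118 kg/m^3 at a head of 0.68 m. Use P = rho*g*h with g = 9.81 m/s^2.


Formula: P = rho * g * h
rho * g = 4118 * 9.81 = 40397.58 N/m^3
P = 40397.58 * 0.68 = 27470.3544 Pa

Answer: 27470.3544 Pa


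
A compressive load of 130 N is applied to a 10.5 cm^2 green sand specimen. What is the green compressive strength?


Formula: Compressive Strength = Force / Area
Strength = 130 N / 10.5 cm^2 = 12.3810 N/cm^2

Final answer: 12.3810 N/cm^2


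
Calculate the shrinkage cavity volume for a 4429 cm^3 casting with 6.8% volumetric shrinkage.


Formula: V_shrink = V_casting * shrinkage_pct / 100
V_shrink = 4429 cm^3 * 6.8 / 100 = 301.1720 cm^3

Final answer: 301.1720 cm^3


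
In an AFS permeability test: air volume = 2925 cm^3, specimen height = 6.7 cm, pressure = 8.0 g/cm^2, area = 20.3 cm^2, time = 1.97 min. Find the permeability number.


Formula: Permeability Number P = (V * H) / (p * A * t)
Numerator: V * H = 2925 * 6.7 = 19597.5
Denominator: p * A * t = 8.0 * 20.3 * 1.97 = 319.928
P = 19597.5 / 319.928 = 61.2560

61.2560


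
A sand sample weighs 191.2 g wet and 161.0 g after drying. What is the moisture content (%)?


Formula: MC = (W_wet - W_dry) / W_wet * 100
Water mass = 191.2 - 161.0 = 30.2 g
MC = 30.2 / 191.2 * 100 = 15.7950%


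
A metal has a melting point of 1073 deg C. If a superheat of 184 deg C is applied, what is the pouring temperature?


Formula: T_pour = T_melt + Superheat
T_pour = 1073 + 184 = 1257 deg C

Answer: 1257 deg C


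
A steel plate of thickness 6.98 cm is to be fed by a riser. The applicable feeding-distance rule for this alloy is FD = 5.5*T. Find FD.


Formula: FD = 5.5 * T  (riser feeding-distance rule)
FD = 5.5 * 6.98 cm = 38.3900 cm

Final answer: 38.3900 cm


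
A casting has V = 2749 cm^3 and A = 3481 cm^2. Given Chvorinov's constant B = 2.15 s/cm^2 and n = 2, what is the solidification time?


Formula: t_s = B * (V/A)^n  (Chvorinov's rule, n=2)
Modulus M = V/A = 2749/3481 = 0.789716 cm
M^2 = 0.789716^2 = 0.623651 cm^2
t_s = 2.15 * 0.623651 = 1.3408 s

Answer: 1.3408 s


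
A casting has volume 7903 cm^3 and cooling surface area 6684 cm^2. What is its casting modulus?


Formula: Casting Modulus M = V / A
M = 7903 cm^3 / 6684 cm^2 = 1.1824 cm

1.1824 cm


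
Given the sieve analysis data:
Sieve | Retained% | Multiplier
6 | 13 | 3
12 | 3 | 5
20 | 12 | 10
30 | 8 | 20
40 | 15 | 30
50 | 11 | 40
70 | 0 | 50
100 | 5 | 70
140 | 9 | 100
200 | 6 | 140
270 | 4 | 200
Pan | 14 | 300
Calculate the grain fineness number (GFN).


Formula: GFN = sum(pct * multiplier) / sum(pct)
sum(pct * multiplier) = 8314
sum(pct) = 100
GFN = 8314 / 100 = 83.14

83.14


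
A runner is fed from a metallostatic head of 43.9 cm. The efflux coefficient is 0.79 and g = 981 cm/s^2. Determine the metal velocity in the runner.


Formula: v = Cd * sqrt(2 * g * h)  (Torricelli with discharge coefficient)
2*g*h = 2 * 981 * 43.9 = 86131.8 cm^2/s^2
sqrt(86131.8) = 293.48220 cm/s
v = 0.79 * 293.48220 = 231.8509 cm/s

Answer: 231.8509 cm/s


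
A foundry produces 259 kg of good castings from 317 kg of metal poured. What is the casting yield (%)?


Formula: Casting Yield = (W_good / W_total) * 100
Yield = (259 kg / 317 kg) * 100 = 81.7035%

Final answer: 81.7035%


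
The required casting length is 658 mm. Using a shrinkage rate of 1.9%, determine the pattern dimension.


Formula: L_pattern = L_casting * (1 + shrinkage_rate/100)
Shrinkage factor = 1 + 1.9/100 = 1.019
L_pattern = 658 mm * 1.019 = 670.5020 mm

Answer: 670.5020 mm


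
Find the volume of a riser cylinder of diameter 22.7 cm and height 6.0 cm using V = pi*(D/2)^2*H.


Formula: V = pi * (D/2)^2 * H  (cylinder volume)
Radius = D/2 = 22.7/2 = 11.35 cm
V = pi * 11.35^2 * 6.0 = 2428.2469 cm^3

Final answer: 2428.2469 cm^3


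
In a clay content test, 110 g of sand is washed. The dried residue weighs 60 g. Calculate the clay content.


Formula: Clay% = (W_total - W_washed) / W_total * 100
Clay mass = 110 - 60 = 50 g
Clay% = 50 / 110 * 100 = 45.4545%

Final answer: 45.4545%


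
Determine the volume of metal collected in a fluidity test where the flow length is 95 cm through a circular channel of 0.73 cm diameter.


Formula: V = pi * (d/2)^2 * L  (cylinder volume)
Radius = 0.73/2 = 0.365 cm
V = pi * 0.365^2 * 95 = 39.7612 cm^3


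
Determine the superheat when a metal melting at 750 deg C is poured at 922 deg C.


Formula: Superheat = T_pour - T_melt
Superheat = 922 - 750 = 172 deg C

Answer: 172 deg C


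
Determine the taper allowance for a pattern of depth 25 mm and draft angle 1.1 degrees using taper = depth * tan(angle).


Formula: taper = depth * tan(draft_angle)
tan(1.1 deg) = 0.0192010
taper = 25 mm * 0.0192010 = 0.4800 mm

Answer: 0.4800 mm


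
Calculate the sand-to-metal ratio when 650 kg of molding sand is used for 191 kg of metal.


Formula: Sand-to-Metal Ratio = W_sand / W_metal
Ratio = 650 kg / 191 kg = 3.4031


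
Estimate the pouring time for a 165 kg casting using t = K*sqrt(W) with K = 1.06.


Formula: t = K * sqrt(W)
sqrt(W) = sqrt(165) = 12.84523
t = 1.06 * 12.84523 = 13.6159 s

Answer: 13.6159 s


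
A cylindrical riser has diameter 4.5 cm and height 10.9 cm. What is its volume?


Formula: V = pi * (D/2)^2 * H  (cylinder volume)
Radius = D/2 = 4.5/2 = 2.25 cm
V = pi * 2.25^2 * 10.9 = 173.3570 cm^3

Answer: 173.3570 cm^3


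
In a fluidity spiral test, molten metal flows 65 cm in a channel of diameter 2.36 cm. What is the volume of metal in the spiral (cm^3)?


Formula: V = pi * (d/2)^2 * L  (cylinder volume)
Radius = 2.36/2 = 1.18 cm
V = pi * 1.18^2 * 65 = 284.3330 cm^3

284.3330 cm^3


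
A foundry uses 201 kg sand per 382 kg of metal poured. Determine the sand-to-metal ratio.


Formula: Sand-to-Metal Ratio = W_sand / W_metal
Ratio = 201 kg / 382 kg = 0.5262

0.5262


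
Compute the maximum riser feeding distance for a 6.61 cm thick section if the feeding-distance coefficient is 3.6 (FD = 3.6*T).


Formula: FD = 3.6 * T  (riser feeding-distance rule)
FD = 3.6 * 6.61 cm = 23.7960 cm

Final answer: 23.7960 cm


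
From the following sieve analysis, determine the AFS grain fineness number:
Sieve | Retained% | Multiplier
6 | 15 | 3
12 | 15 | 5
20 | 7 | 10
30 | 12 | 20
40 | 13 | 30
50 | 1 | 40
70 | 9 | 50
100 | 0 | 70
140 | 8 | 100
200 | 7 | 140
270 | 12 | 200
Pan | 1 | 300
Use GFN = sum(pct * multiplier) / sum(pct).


Formula: GFN = sum(pct * multiplier) / sum(pct)
sum(pct * multiplier) = 5790
sum(pct) = 100
GFN = 5790 / 100 = 57.90

Answer: 57.90


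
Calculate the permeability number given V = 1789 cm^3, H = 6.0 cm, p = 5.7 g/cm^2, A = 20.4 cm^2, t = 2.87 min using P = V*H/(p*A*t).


Formula: Permeability Number P = (V * H) / (p * A * t)
Numerator: V * H = 1789 * 6.0 = 10734.0
Denominator: p * A * t = 5.7 * 20.4 * 2.87 = 333.7236
P = 10734.0 / 333.7236 = 32.1643

Answer: 32.1643


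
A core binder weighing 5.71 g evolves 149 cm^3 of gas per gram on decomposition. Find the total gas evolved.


Formula: V_gas = W_binder * gas_evolution_rate
V = 5.71 g * 149 cm^3/g = 850.7900 cm^3


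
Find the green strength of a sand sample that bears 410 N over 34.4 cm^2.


Formula: Compressive Strength = Force / Area
Strength = 410 N / 34.4 cm^2 = 11.9186 N/cm^2

Answer: 11.9186 N/cm^2


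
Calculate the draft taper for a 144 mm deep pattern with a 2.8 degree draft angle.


Formula: taper = depth * tan(draft_angle)
tan(2.8 deg) = 0.0489082
taper = 144 mm * 0.0489082 = 7.0428 mm

Final answer: 7.0428 mm


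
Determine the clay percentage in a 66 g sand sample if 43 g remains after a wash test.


Formula: Clay% = (W_total - W_washed) / W_total * 100
Clay mass = 66 - 43 = 23 g
Clay% = 23 / 66 * 100 = 34.8485%

Final answer: 34.8485%


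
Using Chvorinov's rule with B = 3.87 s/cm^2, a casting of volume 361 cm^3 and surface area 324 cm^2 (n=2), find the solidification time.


Formula: t_s = B * (V/A)^n  (Chvorinov's rule, n=2)
Modulus M = V/A = 361/324 = 1.114198 cm
M^2 = 1.114198^2 = 1.241437 cm^2
t_s = 3.87 * 1.241437 = 4.8044 s

4.8044 s


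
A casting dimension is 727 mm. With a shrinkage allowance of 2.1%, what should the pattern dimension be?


Formula: L_pattern = L_casting * (1 + shrinkage_rate/100)
Shrinkage factor = 1 + 2.1/100 = 1.021
L_pattern = 727 mm * 1.021 = 742.2670 mm

Final answer: 742.2670 mm


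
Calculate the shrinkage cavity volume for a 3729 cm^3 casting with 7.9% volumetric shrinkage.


Formula: V_shrink = V_casting * shrinkage_pct / 100
V_shrink = 3729 cm^3 * 7.9 / 100 = 294.5910 cm^3


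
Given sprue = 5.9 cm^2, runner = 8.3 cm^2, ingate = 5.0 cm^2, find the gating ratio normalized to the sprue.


Sprue:Runner:Ingate = 1 : 8.3/5.9 : 5.0/5.9 = 1:1.41:0.85

Final answer: 1:1.41:0.85
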